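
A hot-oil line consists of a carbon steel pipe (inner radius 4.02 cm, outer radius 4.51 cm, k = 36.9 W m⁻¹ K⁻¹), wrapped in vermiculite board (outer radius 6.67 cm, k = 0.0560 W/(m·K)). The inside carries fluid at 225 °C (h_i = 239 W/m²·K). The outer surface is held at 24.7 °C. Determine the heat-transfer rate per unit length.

Q' = 177 W/m

Treat each layer as a resistance in series:
  R'_conv,in = 1/(2πr h) = 1/(2π·0.0402·239) = 0.01657 m·K/W
  R'_carbon steel = ln(0.0451/0.0402)/(2πk) = 0.1150/(2π·36.9) = 4.961×10^-4 m·K/W
  R'_vermiculite board = ln(0.0667/0.0451)/(2πk) = 0.3913/(2π·0.0560) = 1.112 m·K/W
ΣR = 0.01657 + 4.961×10^-4 + 1.112 = 1.129 m·K/W
Q' = ΔT/ΣR = (225 °C − 24.7 °C)/1.129 = 177 W/m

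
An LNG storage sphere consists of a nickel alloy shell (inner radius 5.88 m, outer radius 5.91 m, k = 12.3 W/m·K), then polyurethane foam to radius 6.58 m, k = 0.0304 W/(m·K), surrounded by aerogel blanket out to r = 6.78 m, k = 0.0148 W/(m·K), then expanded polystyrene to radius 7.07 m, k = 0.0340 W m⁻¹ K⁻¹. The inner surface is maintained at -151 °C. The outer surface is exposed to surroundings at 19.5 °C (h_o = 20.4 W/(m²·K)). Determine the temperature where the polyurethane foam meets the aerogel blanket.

Series thermal resistances, inner to outer:
  R_nickel alloy = (1/5.88 − 1/5.91)/(4πk) = 8.633×10^-4/(4π·12.3) = 5.585×10^-6 K/W
  R_polyurethane foam = (1/5.91 − 1/6.58)/(4πk) = 0.01723/(4π·0.0304) = 0.04510 K/W
  R_aerogel blanket = (1/6.58 − 1/6.78)/(4πk) = 0.004483/(4π·0.0148) = 0.02410 K/W
  R_expanded polystyrene = (1/6.78 − 1/7.07)/(4πk) = 0.006050/(4π·0.0340) = 0.01416 K/W
  R_conv,out = 1/(4πr²h) = 1/(4π·7.07²·20.4) = 7.804×10^-5 K/W
ΣR = 5.585×10^-6 + 0.04510 + 0.02410 + 0.01416 + 7.804×10^-5 = 0.08344 K/W
Q = ΔT/ΣR = (-151 °C − 19.5 °C)/0.08344 = -2043 W
From the inner boundary to the polyurethane foam/aerogel blanket interface, ΣR_partial = 0.04511 K/W.
T_interface = T_in − Q·ΣR_partial = -151 °C − (-2043)(0.04511) = -58.8 °C

T = -58.8 °C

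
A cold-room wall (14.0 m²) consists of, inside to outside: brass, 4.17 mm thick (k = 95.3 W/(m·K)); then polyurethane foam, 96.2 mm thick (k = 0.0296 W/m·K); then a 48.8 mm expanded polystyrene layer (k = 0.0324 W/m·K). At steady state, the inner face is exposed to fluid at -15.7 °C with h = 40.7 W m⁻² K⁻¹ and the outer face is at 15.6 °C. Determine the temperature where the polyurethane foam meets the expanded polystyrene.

Series thermal resistances, inner to outer:
  R_conv,in = 1/(hA) = 1/(40.7·14.0) = 0.001755 K/W
  R_brass = L/(kA) = 0.00417/(95.3·14.0) = 3.125×10^-6 K/W
  R_polyurethane foam = L/(kA) = 0.0962/(0.0296·14.0) = 0.2321 K/W
  R_expanded polystyrene = L/(kA) = 0.0488/(0.0324·14.0) = 0.1076 K/W
ΣR = 0.001755 + 3.125×10^-6 + 0.2321 + 0.1076 = 0.3415 K/W
Q = ΔT/ΣR = (-15.7 °C − 15.6 °C)/0.3415 = -91.65 W
From the inner boundary to the polyurethane foam/expanded polystyrene interface, ΣR_partial = 0.2339 K/W.
T_interface = T_in − Q·ΣR_partial = -15.7 °C − (-91.65)(0.2339) = 5.74 °C

T = 5.74 °C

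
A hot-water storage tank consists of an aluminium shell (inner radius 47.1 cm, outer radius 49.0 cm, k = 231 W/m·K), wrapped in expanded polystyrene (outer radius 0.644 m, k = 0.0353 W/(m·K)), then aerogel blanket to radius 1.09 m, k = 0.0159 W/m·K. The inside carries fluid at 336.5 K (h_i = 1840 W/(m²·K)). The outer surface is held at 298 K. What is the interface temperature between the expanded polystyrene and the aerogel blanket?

Series thermal resistances, inner to outer:
  R_conv,in = 1/(4πr²h) = 1/(4π·0.471²·1840) = 1.950×10^-4 K/W
  R_aluminium = (1/0.471 − 1/0.490)/(4πk) = 0.08233/(4π·231) = 2.836×10^-5 K/W
  R_expanded polystyrene = (1/0.490 − 1/0.644)/(4πk) = 0.4880/(4π·0.0353) = 1.100 K/W
  R_aerogel blanket = (1/0.644 − 1/1.09)/(4πk) = 0.6354/(4π·0.0159) = 3.180 K/W
ΣR = 1.950×10^-4 + 2.836×10^-5 + 1.100 + 3.180 = 4.280 K/W
Q = ΔT/ΣR = (336.5 K − 298 K)/4.280 = 8.995 W
From the inner boundary to the expanded polystyrene/aerogel blanket interface, ΣR_partial = 1.100 K/W.
T_interface = T_in − Q·ΣR_partial = 336.5 K − (8.995)(1.100) = 326.6 K

T = 326.6 K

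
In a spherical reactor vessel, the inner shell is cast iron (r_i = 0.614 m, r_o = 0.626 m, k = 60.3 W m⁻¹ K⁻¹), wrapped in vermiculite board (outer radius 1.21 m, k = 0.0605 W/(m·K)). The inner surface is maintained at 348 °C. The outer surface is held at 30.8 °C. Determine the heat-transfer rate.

Q = 313 W

Resistance network (inner→outer):
  R_cast iron = (1/0.614 − 1/0.626)/(4πk) = 0.03122/(4π·60.3) = 4.120×10^-5 K/W
  R_vermiculite board = (1/0.626 − 1/1.21)/(4πk) = 0.7710/(4π·0.0605) = 1.014 K/W
ΣR = 4.120×10^-5 + 1.014 = 1.014 K/W
Q = ΔT/ΣR = (348 °C − 30.8 °C)/1.014 = 313 W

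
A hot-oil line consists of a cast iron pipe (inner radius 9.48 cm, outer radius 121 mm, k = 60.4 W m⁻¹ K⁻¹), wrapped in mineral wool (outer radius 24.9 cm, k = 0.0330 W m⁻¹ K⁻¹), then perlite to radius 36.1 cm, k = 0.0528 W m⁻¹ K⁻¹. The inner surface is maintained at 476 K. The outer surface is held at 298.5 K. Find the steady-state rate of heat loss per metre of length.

Resistance network (inner→outer):
  R'_cast iron = ln(0.121/0.0948)/(2πk) = 0.2440/(2π·60.4) = 6.430×10^-4 m·K/W
  R'_mineral wool = ln(0.249/0.121)/(2πk) = 0.7217/(2π·0.0330) = 3.480 m·K/W
  R'_perlite = ln(0.361/0.249)/(2πk) = 0.3714/(2π·0.0528) = 1.120 m·K/W
ΣR = 6.430×10^-4 + 3.480 + 1.120 = 4.601 m·K/W
Q' = ΔT/ΣR = (476 K − 298.5 K)/4.601 = 38.6 W/m

Q' = 38.6 W/m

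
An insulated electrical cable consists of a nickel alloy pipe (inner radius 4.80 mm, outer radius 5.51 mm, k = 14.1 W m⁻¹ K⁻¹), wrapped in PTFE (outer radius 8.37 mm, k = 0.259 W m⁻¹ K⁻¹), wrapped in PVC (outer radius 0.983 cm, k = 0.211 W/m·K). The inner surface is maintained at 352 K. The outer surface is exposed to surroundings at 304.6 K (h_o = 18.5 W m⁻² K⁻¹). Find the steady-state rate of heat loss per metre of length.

Series thermal resistances, inner to outer:
  R'_nickel alloy = ln(0.00551/0.00480)/(2πk) = 0.1379/(2π·14.1) = 0.001557 m·K/W
  R'_PTFE = ln(0.00837/0.00551)/(2πk) = 0.4181/(2π·0.259) = 0.2569 m·K/W
  R'_PVC = ln(0.00983/0.00837)/(2πk) = 0.1608/(2π·0.211) = 0.1213 m·K/W
  R'_conv,out = 1/(2πr h) = 1/(2π·0.00983·18.5) = 0.8752 m·K/W
ΣR = 0.001557 + 0.2569 + 0.1213 + 0.8752 = 1.255 m·K/W
Q' = ΔT/ΣR = (352 K − 304.6 K)/1.255 = 37.8 W/m

Q' = 37.8 W/m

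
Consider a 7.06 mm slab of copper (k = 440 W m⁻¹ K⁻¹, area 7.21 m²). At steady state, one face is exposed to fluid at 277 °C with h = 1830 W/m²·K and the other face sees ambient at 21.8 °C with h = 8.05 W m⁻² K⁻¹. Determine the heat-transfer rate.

Resistance network (inner→outer):
  R_conv,in = 1/(hA) = 1/(1830·7.21) = 7.579×10^-5 K/W
  R_copper = L/(kA) = 0.00706/(440·7.21) = 2.225×10^-6 K/W
  R_conv,out = 1/(hA) = 1/(8.05·7.21) = 0.01723 K/W
ΣR = 7.579×10^-5 + 2.225×10^-6 + 0.01723 = 0.01731 K/W
Q = ΔT/ΣR = (277 °C − 21.8 °C)/0.01731 = 14700 W

Q = 14.7 kW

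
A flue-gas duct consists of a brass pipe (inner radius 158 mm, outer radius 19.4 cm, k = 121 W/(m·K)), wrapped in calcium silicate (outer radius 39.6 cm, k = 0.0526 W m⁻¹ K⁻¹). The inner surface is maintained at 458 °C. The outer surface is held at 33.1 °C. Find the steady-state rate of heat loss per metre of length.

Treat each layer as a resistance in series:
  R'_brass = ln(0.194/0.158)/(2πk) = 0.2053/(2π·121) = 2.700×10^-4 m·K/W
  R'_calcium silicate = ln(0.396/0.194)/(2πk) = 0.7136/(2π·0.0526) = 2.159 m·K/W
ΣR = 2.700×10^-4 + 2.159 = 2.159 m·K/W
Q' = ΔT/ΣR = (458 °C − 33.1 °C)/2.159 = 197 W/m

Q' = 197 W/m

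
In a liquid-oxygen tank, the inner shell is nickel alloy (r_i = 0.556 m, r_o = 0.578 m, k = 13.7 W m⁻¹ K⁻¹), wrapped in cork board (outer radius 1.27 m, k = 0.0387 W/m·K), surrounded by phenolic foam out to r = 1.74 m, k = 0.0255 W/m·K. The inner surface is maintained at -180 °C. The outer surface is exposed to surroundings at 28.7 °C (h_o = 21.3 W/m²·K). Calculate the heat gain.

Q = 80.2 W

Treat each layer as a resistance in series:
  R_nickel alloy = (1/0.556 − 1/0.578)/(4πk) = 0.06846/(4π·13.7) = 3.976×10^-4 K/W
  R_cork board = (1/0.578 − 1/1.27)/(4πk) = 0.9427/(4π·0.0387) = 1.938 K/W
  R_phenolic foam = (1/1.27 − 1/1.74)/(4πk) = 0.2127/(4π·0.0255) = 0.6637 K/W
  R_conv,out = 1/(4πr²h) = 1/(4π·1.74²·21.3) = 0.001234 K/W
ΣR = 3.976×10^-4 + 1.938 + 0.6637 + 0.001234 = 2.603 K/W
Q = ΔT/ΣR = (-180 °C − 28.7 °C)/2.603 = -80.2 W
(Negative Q ⇒ heat flows inward; heat gain = 80.2 W.)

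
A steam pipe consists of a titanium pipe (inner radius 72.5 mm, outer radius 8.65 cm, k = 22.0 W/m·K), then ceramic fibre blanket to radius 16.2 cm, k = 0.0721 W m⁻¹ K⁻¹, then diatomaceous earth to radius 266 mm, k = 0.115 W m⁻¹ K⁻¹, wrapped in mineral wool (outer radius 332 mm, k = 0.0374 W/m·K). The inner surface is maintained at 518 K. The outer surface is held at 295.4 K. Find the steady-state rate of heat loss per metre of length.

Treat each layer as a resistance in series:
  R'_titanium = ln(0.0865/0.0725)/(2πk) = 0.1766/(2π·22.0) = 0.001277 m·K/W
  R'_ceramic fibre blanket = ln(0.162/0.0865)/(2πk) = 0.6275/(2π·0.0721) = 1.385 m·K/W
  R'_diatomaceous earth = ln(0.266/0.162)/(2πk) = 0.4959/(2π·0.115) = 0.6863 m·K/W
  R'_mineral wool = ln(0.332/0.266)/(2πk) = 0.2216/(2π·0.0374) = 0.9432 m·K/W
ΣR = 0.001277 + 1.385 + 0.6863 + 0.9432 = 3.016 m·K/W
Q' = ΔT/ΣR = (518 K − 295.4 K)/3.016 = 73.8 W/m

Q' = 73.8 W/m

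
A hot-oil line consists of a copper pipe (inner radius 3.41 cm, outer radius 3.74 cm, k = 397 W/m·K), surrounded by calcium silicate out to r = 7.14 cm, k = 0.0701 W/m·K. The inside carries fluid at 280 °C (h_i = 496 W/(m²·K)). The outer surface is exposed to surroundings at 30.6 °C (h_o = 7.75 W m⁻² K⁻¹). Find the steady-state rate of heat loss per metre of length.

Q' = 141 W/m

Series thermal resistances, inner to outer:
  R'_conv,in = 1/(2πr h) = 1/(2π·0.0341·496) = 0.009410 m·K/W
  R'_copper = ln(0.0374/0.0341)/(2πk) = 0.09237/(2π·397) = 3.703×10^-5 m·K/W
  R'_calcium silicate = ln(0.0714/0.0374)/(2πk) = 0.6466/(2π·0.0701) = 1.468 m·K/W
  R'_conv,out = 1/(2πr h) = 1/(2π·0.0714·7.75) = 0.2876 m·K/W
ΣR = 0.009410 + 3.703×10^-5 + 1.468 + 0.2876 = 1.765 m·K/W
Q' = ΔT/ΣR = (280 °C − 30.6 °C)/1.765 = 141 W/m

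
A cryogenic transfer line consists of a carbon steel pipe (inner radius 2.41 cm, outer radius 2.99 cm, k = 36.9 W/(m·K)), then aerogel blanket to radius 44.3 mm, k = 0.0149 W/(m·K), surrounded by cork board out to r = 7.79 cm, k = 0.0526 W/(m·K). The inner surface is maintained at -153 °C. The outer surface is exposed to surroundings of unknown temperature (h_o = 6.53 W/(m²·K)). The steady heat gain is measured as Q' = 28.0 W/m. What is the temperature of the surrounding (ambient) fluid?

T_out = 21.2 °C

Sum the resistances:
  R'_carbon steel = ln(0.0299/0.0241)/(2πk) = 0.2156/(2π·36.9) = 9.301×10^-4 m·K/W
  R'_aerogel blanket = ln(0.0443/0.0299)/(2πk) = 0.3931/(2π·0.0149) = 4.199 m·K/W
  R'_cork board = ln(0.0779/0.0443)/(2πk) = 0.5644/(2π·0.0526) = 1.708 m·K/W
  R'_conv,out = 1/(2πr h) = 1/(2π·0.0779·6.53) = 0.3129 m·K/W
ΣR = 6.221 m·K/W
ΔT = Q'·ΣR = 28.0 × 6.221 = 174.2 K
Heat flows inward, so T_out = T_in + ΔT = -153 + 174.2 = 21.2 °C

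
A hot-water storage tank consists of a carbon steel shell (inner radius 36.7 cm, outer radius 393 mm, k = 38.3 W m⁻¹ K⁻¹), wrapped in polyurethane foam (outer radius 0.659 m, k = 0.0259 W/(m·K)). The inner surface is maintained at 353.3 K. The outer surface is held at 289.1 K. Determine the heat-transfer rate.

Q = 20.3 W

Treat each layer as a resistance in series:
  R_carbon steel = (1/0.367 − 1/0.393)/(4πk) = 0.1803/(4π·38.3) = 3.745×10^-4 K/W
  R_polyurethane foam = (1/0.393 − 1/0.659)/(4πk) = 1.027/(4π·0.0259) = 3.156 K/W
ΣR = 3.745×10^-4 + 3.156 = 3.156 K/W
Q = ΔT/ΣR = (353.3 K − 289.1 K)/3.156 = 20.3 W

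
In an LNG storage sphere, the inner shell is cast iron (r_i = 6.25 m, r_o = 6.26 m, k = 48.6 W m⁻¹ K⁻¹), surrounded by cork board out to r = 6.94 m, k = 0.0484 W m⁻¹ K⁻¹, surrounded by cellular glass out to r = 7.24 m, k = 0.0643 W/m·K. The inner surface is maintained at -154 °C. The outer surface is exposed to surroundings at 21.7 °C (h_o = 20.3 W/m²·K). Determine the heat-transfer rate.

Q = 5290 W

Series thermal resistances, inner to outer:
  R_cast iron = (1/6.25 − 1/6.26)/(4πk) = 2.556×10^-4/(4π·48.6) = 4.185×10^-7 K/W
  R_cork board = (1/6.26 − 1/6.94)/(4πk) = 0.01565/(4π·0.0484) = 0.02573 K/W
  R_cellular glass = (1/6.94 − 1/7.24)/(4πk) = 0.005971/(4π·0.0643) = 0.007389 K/W
  R_conv,out = 1/(4πr²h) = 1/(4π·7.24²·20.3) = 7.479×10^-5 K/W
ΣR = 4.185×10^-7 + 0.02573 + 0.007389 + 7.479×10^-5 = 0.03319 K/W
Q = ΔT/ΣR = (-154 °C − 21.7 °C)/0.03319 = -5290 W
(Negative Q ⇒ heat flows inward; heat gain = 5290 W.)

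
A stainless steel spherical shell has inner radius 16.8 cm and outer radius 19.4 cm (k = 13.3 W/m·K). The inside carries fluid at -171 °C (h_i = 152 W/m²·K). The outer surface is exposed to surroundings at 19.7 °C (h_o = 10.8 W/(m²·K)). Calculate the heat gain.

Q = 870 W

Series thermal resistances, inner to outer:
  R_conv,in = 1/(4πr²h) = 1/(4π·0.168²·152) = 0.01855 K/W
  R_stainless steel = (1/0.168 − 1/0.194)/(4πk) = 0.7977/(4π·13.3) = 0.004773 K/W
  R_conv,out = 1/(4πr²h) = 1/(4π·0.194²·10.8) = 0.1958 K/W
ΣR = 0.01855 + 0.004773 + 0.1958 = 0.2191 K/W
Q = ΔT/ΣR = (-171 °C − 19.7 °C)/0.2191 = -870 W
(Negative Q ⇒ heat flows inward; heat gain = 870 W.)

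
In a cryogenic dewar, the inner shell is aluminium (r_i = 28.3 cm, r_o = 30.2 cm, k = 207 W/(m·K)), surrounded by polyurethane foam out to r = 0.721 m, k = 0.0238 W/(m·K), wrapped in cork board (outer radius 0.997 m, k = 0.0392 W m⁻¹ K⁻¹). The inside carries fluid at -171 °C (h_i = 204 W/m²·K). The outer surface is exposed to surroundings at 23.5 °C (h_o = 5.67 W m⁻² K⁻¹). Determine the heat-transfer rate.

Q = 26.9 W

Treat each layer as a resistance in series:
  R_conv,in = 1/(4πr²h) = 1/(4π·0.283²·204) = 0.004871 K/W
  R_aluminium = (1/0.283 − 1/0.302)/(4πk) = 0.2223/(4π·207) = 8.546×10^-5 K/W
  R_polyurethane foam = (1/0.302 − 1/0.721)/(4πk) = 1.924/(4π·0.0238) = 6.434 K/W
  R_cork board = (1/0.721 − 1/0.997)/(4πk) = 0.3840/(4π·0.0392) = 0.7794 K/W
  R_conv,out = 1/(4πr²h) = 1/(4π·0.997²·5.67) = 0.01412 K/W
ΣR = 0.004871 + 8.546×10^-5 + 6.434 + 0.7794 + 0.01412 = 7.232 K/W
Q = ΔT/ΣR = (-171 °C − 23.5 °C)/7.232 = -26.9 W
(Negative Q ⇒ heat flows inward; heat gain = 26.9 W.)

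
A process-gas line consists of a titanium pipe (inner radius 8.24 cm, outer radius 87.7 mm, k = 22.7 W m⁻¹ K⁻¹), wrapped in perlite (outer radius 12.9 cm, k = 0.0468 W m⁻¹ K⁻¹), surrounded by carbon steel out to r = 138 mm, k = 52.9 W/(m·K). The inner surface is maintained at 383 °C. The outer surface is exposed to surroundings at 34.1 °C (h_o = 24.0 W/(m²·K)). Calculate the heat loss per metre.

Series thermal resistances, inner to outer:
  R'_titanium = ln(0.0877/0.0824)/(2πk) = 0.06234/(2π·22.7) = 4.371×10^-4 m·K/W
  R'_perlite = ln(0.129/0.0877)/(2πk) = 0.3859/(2π·0.0468) = 1.312 m·K/W
  R'_carbon steel = ln(0.138/0.129)/(2πk) = 0.06744/(2π·52.9) = 2.029×10^-4 m·K/W
  R'_conv,out = 1/(2πr h) = 1/(2π·0.138·24.0) = 0.04805 m·K/W
ΣR = 4.371×10^-4 + 1.312 + 2.029×10^-4 + 0.04805 = 1.361 m·K/W
Q' = ΔT/ΣR = (383 °C − 34.1 °C)/1.361 = 256 W/m

Q' = 256 W/m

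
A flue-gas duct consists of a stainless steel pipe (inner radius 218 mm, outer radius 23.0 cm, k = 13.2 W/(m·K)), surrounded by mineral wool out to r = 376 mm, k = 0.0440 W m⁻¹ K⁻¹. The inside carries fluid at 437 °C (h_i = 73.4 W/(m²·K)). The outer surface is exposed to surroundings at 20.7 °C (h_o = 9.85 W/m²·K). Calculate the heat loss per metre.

Q' = 227 W/m

Treat each layer as a resistance in series:
  R'_conv,in = 1/(2πr h) = 1/(2π·0.218·73.4) = 0.009946 m·K/W
  R'_stainless steel = ln(0.230/0.218)/(2πk) = 0.05358/(2π·13.2) = 6.461×10^-4 m·K/W
  R'_mineral wool = ln(0.376/0.230)/(2πk) = 0.4915/(2π·0.0440) = 1.778 m·K/W
  R'_conv,out = 1/(2πr h) = 1/(2π·0.376·9.85) = 0.04297 m·K/W
ΣR = 0.009946 + 6.461×10^-4 + 1.778 + 0.04297 = 1.832 m·K/W
Q' = ΔT/ΣR = (437 °C − 20.7 °C)/1.832 = 227 W/m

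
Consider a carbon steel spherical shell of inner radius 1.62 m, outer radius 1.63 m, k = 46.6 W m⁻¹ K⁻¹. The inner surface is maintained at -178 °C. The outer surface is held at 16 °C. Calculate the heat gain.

Q = 3.00×10^7 W

Q = 4πk·ΔT/(1/r₁ − 1/r₂) = 4π × 46.6 × 194 / (1/1.62 − 1/1.63) = 3.00×10^7 W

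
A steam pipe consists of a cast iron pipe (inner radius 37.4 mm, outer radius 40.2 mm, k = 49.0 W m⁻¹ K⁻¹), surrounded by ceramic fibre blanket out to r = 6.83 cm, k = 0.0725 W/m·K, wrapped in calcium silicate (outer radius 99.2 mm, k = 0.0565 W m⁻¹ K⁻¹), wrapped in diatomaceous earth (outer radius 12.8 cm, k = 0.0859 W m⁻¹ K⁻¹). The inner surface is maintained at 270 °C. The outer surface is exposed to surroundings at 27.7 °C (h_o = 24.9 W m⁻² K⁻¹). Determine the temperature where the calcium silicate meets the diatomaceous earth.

Resistance network (inner→outer):
  R'_cast iron = ln(0.0402/0.0374)/(2πk) = 0.07220/(2π·49.0) = 2.345×10^-4 m·K/W
  R'_ceramic fibre blanket = ln(0.0683/0.0402)/(2πk) = 0.5300/(2π·0.0725) = 1.164 m·K/W
  R'_calcium silicate = ln(0.0992/0.0683)/(2πk) = 0.3732/(2π·0.0565) = 1.051 m·K/W
  R'_diatomaceous earth = ln(0.128/0.0992)/(2πk) = 0.2549/(2π·0.0859) = 0.4723 m·K/W
  R'_conv,out = 1/(2πr h) = 1/(2π·0.128·24.9) = 0.04994 m·K/W
ΣR = 2.345×10^-4 + 1.164 + 1.051 + 0.4723 + 0.04994 = 2.737 m·K/W
Q' = ΔT/ΣR = (270 °C − 27.7 °C)/2.737 = 88.53 W/m
From the inner boundary to the calcium silicate/diatomaceous earth interface, ΣR_partial = 2.215 m·K/W.
T_interface = T_in − Q'·ΣR_partial = 270 °C − (88.53)(2.215) = 73.9 °C

T = 73.9 °C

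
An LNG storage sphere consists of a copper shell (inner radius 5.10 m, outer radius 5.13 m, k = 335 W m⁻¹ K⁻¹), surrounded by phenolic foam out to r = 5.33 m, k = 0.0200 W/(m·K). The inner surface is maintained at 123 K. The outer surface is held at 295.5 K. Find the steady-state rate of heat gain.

Q = 5930 W

Resistance network (inner→outer):
  R_copper = (1/5.10 − 1/5.13)/(4πk) = 0.001147/(4π·335) = 2.724×10^-7 K/W
  R_phenolic foam = (1/5.13 − 1/5.33)/(4πk) = 0.007315/(4π·0.0200) = 0.02910 K/W
ΣR = 2.724×10^-7 + 0.02910 = 0.02910 K/W
Q = ΔT/ΣR = (123 K − 295.5 K)/0.02910 = -5930 W
(Negative Q ⇒ heat flows inward; heat gain = 5930 W.)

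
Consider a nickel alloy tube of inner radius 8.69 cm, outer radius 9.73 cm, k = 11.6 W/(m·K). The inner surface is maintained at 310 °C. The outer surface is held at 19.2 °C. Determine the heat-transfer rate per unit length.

Q' = 187 kW/m

Q' = 2πk·ΔT/ln(r₂/r₁) = 2π × 11.6 × 290.8 / ln(0.0973/0.0869) = 1.87×10^5 W/m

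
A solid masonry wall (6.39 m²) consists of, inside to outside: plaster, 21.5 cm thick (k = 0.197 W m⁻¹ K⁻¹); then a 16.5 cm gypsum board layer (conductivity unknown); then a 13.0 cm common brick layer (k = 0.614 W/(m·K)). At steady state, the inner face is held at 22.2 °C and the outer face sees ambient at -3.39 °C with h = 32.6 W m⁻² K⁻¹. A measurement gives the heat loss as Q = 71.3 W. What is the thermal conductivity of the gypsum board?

k = 0.172 W/m·K

ΣR = ΔT/Q = |22.2 − -3.39|/71.3 = 0.3589 K/W
Known resistances:
  R_plaster = L/(kA) = 0.215/(0.197·6.39) = 0.1708 K/W
  R_common brick = L/(kA) = 0.130/(0.614·6.39) = 0.03313 K/W
  R_conv,out = 1/(hA) = 1/(32.6·6.39) = 0.004800 K/W
R_gypsum board = ΣR − ΣR_known = 0.3589 − 0.2087 = 0.1502 K/W
L/(kA) = 0.1502 ⇒ k = 0.165/(0.1502·6.39) = 0.172 W/m·K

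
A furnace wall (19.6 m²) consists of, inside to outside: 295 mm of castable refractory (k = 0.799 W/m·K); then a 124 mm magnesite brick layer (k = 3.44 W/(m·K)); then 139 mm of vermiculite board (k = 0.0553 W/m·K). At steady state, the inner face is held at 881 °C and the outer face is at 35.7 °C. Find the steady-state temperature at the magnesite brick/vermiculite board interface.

Treat each layer as a resistance in series:
  R_castable refractory = L/(kA) = 0.295/(0.799·19.6) = 0.01884 K/W
  R_magnesite brick = L/(kA) = 0.124/(3.44·19.6) = 0.001839 K/W
  R_vermiculite board = L/(kA) = 0.139/(0.0553·19.6) = 0.1282 K/W
ΣR = 0.01884 + 0.001839 + 0.1282 = 0.1489 K/W
Q = ΔT/ΣR = (881 °C − 35.7 °C)/0.1489 = 5677 W
From the inner boundary to the magnesite brick/vermiculite board interface, ΣR_partial = 0.02068 K/W.
T_interface = T_in − Q·ΣR_partial = 881 °C − (5677)(0.02068) = 764 °C

T = 764 °C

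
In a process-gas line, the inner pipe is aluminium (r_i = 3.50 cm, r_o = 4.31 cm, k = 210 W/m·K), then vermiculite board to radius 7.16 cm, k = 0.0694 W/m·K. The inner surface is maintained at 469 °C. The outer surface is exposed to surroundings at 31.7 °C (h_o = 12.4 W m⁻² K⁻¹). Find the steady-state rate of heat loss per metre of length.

Q' = 326 W/m

Resistance network (inner→outer):
  R'_aluminium = ln(0.0431/0.0350)/(2πk) = 0.2082/(2π·210) = 1.578×10^-4 m·K/W
  R'_vermiculite board = ln(0.0716/0.0431)/(2πk) = 0.5076/(2π·0.0694) = 1.164 m·K/W
  R'_conv,out = 1/(2πr h) = 1/(2π·0.0716·12.4) = 0.1793 m·K/W
ΣR = 1.578×10^-4 + 1.164 + 0.1793 = 1.343 m·K/W
Q' = ΔT/ΣR = (469 °C − 31.7 °C)/1.343 = 326 W/m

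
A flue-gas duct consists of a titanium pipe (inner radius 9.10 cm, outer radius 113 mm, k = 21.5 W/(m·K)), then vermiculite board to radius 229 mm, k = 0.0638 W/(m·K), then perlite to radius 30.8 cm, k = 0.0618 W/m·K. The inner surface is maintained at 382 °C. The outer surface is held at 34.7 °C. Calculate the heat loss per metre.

Q' = 137 W/m

Series thermal resistances, inner to outer:
  R'_titanium = ln(0.113/0.0910)/(2πk) = 0.2165/(2π·21.5) = 0.001603 m·K/W
  R'_vermiculite board = ln(0.229/0.113)/(2πk) = 0.7063/(2π·0.0638) = 1.762 m·K/W
  R'_perlite = ln(0.308/0.229)/(2πk) = 0.2964/(2π·0.0618) = 0.7633 m·K/W
ΣR = 0.001603 + 1.762 + 0.7633 = 2.527 m·K/W
Q' = ΔT/ΣR = (382 °C − 34.7 °C)/2.527 = 137 W/m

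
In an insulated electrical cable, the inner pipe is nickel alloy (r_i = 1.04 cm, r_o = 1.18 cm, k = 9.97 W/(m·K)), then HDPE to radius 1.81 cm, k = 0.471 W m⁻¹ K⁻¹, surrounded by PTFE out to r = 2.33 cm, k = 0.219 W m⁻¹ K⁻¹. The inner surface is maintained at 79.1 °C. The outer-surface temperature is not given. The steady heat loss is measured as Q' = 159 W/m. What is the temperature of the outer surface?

Sum the resistances:
  R'_nickel alloy = ln(0.0118/0.0104)/(2πk) = 0.1263/(2π·9.97) = 0.002016 m·K/W
  R'_HDPE = ln(0.0181/0.0118)/(2πk) = 0.4278/(2π·0.471) = 0.1446 m·K/W
  R'_PTFE = ln(0.0233/0.0181)/(2πk) = 0.2525/(2π·0.219) = 0.1835 m·K/W
ΣR = 0.3301 m·K/W
ΔT = Q'·ΣR = 159 × 0.3301 = 52.49 K
Heat flows outward, so T_out = T_in − ΔT = 79.1 − 52.49 = 26.6 °C

T_out = 26.6 °C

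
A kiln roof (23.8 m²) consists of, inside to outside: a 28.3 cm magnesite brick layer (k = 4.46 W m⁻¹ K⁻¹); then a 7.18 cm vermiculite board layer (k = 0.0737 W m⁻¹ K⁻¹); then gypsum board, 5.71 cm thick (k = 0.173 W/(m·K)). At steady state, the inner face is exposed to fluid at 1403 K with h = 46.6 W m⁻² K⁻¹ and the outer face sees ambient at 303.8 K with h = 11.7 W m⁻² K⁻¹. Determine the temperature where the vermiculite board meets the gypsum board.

T = 614 K

Series thermal resistances, inner to outer:
  R_conv,in = 1/(hA) = 1/(46.6·23.8) = 9.016×10^-4 K/W
  R_magnesite brick = L/(kA) = 0.283/(4.46·23.8) = 0.002666 K/W
  R_vermiculite board = L/(kA) = 0.0718/(0.0737·23.8) = 0.04093 K/W
  R_gypsum board = L/(kA) = 0.0571/(0.173·23.8) = 0.01387 K/W
  R_conv,out = 1/(hA) = 1/(11.7·23.8) = 0.003591 K/W
ΣR = 9.016×10^-4 + 0.002666 + 0.04093 + 0.01387 + 0.003591 = 0.06196 K/W
Q = ΔT/ΣR = (1403 K − 303.8 K)/0.06196 = 17740 W
From the inner boundary to the vermiculite board/gypsum board interface, ΣR_partial = 0.04450 K/W.
T_interface = T_in − Q·ΣR_partial = 1403 K − (17740)(0.04450) = 614 K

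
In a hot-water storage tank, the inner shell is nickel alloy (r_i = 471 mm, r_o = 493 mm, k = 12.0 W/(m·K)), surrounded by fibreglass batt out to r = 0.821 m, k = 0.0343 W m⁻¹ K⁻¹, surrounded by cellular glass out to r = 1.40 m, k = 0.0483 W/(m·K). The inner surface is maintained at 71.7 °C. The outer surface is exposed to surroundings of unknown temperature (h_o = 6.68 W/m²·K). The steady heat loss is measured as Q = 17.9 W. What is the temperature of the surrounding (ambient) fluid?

T_out = 23.1 °C

Sum the resistances:
  R_nickel alloy = (1/0.471 − 1/0.493)/(4πk) = 0.09474/(4π·12.0) = 6.283×10^-4 K/W
  R_fibreglass batt = (1/0.493 − 1/0.821)/(4πk) = 0.8104/(4π·0.0343) = 1.880 K/W
  R_cellular glass = (1/0.821 − 1/1.40)/(4πk) = 0.5037/(4π·0.0483) = 0.8299 K/W
  R_conv,out = 1/(4πr²h) = 1/(4π·1.40²·6.68) = 0.006078 K/W
ΣR = 2.717 K/W
ΔT = Q·ΣR = 17.9 × 2.717 = 48.63 K
Heat flows outward, so T_out = T_in − ΔT = 71.7 − 48.63 = 23.1 °C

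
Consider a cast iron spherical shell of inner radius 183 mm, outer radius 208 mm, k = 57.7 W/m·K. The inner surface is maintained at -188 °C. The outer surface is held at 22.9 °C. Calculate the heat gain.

Q = 233 kW

Q = 4πk·ΔT/(1/r₁ − 1/r₂) = 4π × 57.7 × 210.9 / (1/0.183 − 1/0.208) = 2.33×10^5 W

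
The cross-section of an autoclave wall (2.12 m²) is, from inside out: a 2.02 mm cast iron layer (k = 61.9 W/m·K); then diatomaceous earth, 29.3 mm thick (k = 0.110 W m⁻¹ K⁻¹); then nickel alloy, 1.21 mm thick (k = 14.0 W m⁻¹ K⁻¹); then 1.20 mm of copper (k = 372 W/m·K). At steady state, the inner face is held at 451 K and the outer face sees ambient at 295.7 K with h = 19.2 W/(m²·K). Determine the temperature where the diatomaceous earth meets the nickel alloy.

T = 321.1 K

Treat each layer as a resistance in series:
  R_cast iron = L/(kA) = 0.00202/(61.9·2.12) = 1.539×10^-5 K/W
  R_diatomaceous earth = L/(kA) = 0.0293/(0.110·2.12) = 0.1256 K/W
  R_nickel alloy = L/(kA) = 0.00121/(14.0·2.12) = 4.077×10^-5 K/W
  R_copper = L/(kA) = 0.00120/(372·2.12) = 1.522×10^-6 K/W
  R_conv,out = 1/(hA) = 1/(19.2·2.12) = 0.02457 K/W
ΣR = 1.539×10^-5 + 0.1256 + 4.077×10^-5 + 1.522×10^-6 + 0.02457 = 0.1502 K/W
Q = ΔT/ΣR = (451 K − 295.7 K)/0.1502 = 1034 W
From the inner boundary to the diatomaceous earth/nickel alloy interface, ΣR_partial = 0.1256 K/W.
T_interface = T_in − Q·ΣR_partial = 451 K − (1034)(0.1256) = 321.1 K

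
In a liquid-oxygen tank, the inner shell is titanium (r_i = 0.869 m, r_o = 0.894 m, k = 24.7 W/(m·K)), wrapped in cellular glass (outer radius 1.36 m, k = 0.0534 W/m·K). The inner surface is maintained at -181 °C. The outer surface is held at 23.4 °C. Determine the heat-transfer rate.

Series thermal resistances, inner to outer:
  R_titanium = (1/0.869 − 1/0.894)/(4πk) = 0.03218/(4π·24.7) = 1.037×10^-4 K/W
  R_cellular glass = (1/0.894 − 1/1.36)/(4πk) = 0.3833/(4π·0.0534) = 0.5712 K/W
ΣR = 1.037×10^-4 + 0.5712 = 0.5713 K/W
Q = ΔT/ΣR = (-181 °C − 23.4 °C)/0.5713 = -358 W
(Negative Q ⇒ heat flows inward; heat gain = 358 W.)

Q = 358 W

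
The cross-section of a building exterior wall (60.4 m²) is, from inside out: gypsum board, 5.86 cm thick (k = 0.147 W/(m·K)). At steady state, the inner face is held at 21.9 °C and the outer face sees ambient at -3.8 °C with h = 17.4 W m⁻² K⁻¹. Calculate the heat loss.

Q = 3400 W

Resistance network (inner→outer):
  R_gypsum board = L/(kA) = 0.0586/(0.147·60.4) = 0.006600 K/W
  R_conv,out = 1/(hA) = 1/(17.4·60.4) = 9.515×10^-4 K/W
ΣR = 0.006600 + 9.515×10^-4 = 0.007552 K/W
Q = ΔT/ΣR = (21.9 °C − -3.8 °C)/0.007552 = 3400 W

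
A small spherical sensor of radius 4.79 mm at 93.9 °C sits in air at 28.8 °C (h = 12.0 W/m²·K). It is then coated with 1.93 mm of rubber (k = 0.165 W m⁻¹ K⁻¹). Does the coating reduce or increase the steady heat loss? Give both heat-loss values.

increases: 0.225 → 0.370 W

Critical radius for a sphere: r_cr = 2k/h = 0.0275 m = 2.75 cm.
Outer radius after coating: r₂ = 0.00479 + 0.00193 = 0.00672 m.
Since r₁ < r_cr and r₂ ≤ r_cr, the coating moves toward the maximum at r_cr — heat loss rises.
Bare: R = 1/(4πr₁²h) = 289.0 K/W; Q = 65.1/289.0 = 0.225 W.
Coated: R = R_cond + R_conv = 175.8 K/W; Q = 65.1/175.8 = 0.370 W.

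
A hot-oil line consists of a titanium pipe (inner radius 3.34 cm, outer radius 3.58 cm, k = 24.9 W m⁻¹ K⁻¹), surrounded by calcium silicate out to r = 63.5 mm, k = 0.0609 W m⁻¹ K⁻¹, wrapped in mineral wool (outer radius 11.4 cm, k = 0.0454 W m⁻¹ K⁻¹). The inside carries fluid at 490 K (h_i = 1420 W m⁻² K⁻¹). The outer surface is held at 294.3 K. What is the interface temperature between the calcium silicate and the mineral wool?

Treat each layer as a resistance in series:
  R'_conv,in = 1/(2πr h) = 1/(2π·0.0334·1420) = 0.003356 m·K/W
  R'_titanium = ln(0.0358/0.0334)/(2πk) = 0.06939/(2π·24.9) = 4.435×10^-4 m·K/W
  R'_calcium silicate = ln(0.0635/0.0358)/(2πk) = 0.5731/(2π·0.0609) = 1.498 m·K/W
  R'_mineral wool = ln(0.114/0.0635)/(2πk) = 0.5852/(2π·0.0454) = 2.051 m·K/W
ΣR = 0.003356 + 4.435×10^-4 + 1.498 + 2.051 = 3.553 m·K/W
Q' = ΔT/ΣR = (490 K − 294.3 K)/3.553 = 55.08 W/m
From the inner boundary to the calcium silicate/mineral wool interface, ΣR_partial = 1.502 m·K/W.
T_interface = T_in − Q'·ΣR_partial = 490 K − (55.08)(1.502) = 407 K

T = 407 K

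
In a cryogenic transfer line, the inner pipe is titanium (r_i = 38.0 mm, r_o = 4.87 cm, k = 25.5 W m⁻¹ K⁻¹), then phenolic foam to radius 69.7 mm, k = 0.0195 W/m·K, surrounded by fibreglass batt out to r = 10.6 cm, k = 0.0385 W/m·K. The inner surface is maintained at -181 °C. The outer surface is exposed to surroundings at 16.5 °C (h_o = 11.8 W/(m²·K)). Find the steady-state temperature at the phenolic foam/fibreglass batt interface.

Resistance network (inner→outer):
  R'_titanium = ln(0.0487/0.0380)/(2πk) = 0.2481/(2π·25.5) = 0.001548 m·K/W
  R'_phenolic foam = ln(0.0697/0.0487)/(2πk) = 0.3585/(2π·0.0195) = 2.926 m·K/W
  R'_fibreglass batt = ln(0.106/0.0697)/(2πk) = 0.4192/(2π·0.0385) = 1.733 m·K/W
  R'_conv,out = 1/(2πr h) = 1/(2π·0.106·11.8) = 0.1272 m·K/W
ΣR = 0.001548 + 2.926 + 1.733 + 0.1272 = 4.788 m·K/W
Q' = ΔT/ΣR = (-181 °C − 16.5 °C)/4.788 = -41.25 W/m
From the inner boundary to the phenolic foam/fibreglass batt interface, ΣR_partial = 2.928 m·K/W.
T_interface = T_in − Q'·ΣR_partial = -181 °C − (-41.25)(2.928) = -60.2 °C

T = -60.2 °C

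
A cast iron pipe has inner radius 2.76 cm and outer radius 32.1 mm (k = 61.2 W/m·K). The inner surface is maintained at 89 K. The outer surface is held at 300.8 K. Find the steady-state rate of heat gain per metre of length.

Q' = 539 kW/m

Q' = 2πk·ΔT/ln(r₂/r₁) = 2π × 61.2 × 211.8 / ln(0.0321/0.0276) = 5.39×10^5 W/m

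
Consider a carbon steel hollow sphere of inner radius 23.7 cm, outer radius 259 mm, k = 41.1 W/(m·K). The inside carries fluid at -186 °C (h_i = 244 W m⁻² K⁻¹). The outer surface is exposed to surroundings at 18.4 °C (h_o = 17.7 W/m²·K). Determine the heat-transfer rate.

Resistance network (inner→outer):
  R_conv,in = 1/(4πr²h) = 1/(4π·0.237²·244) = 0.005806 K/W
  R_carbon steel = (1/0.237 − 1/0.259)/(4πk) = 0.3584/(4π·41.1) = 6.939×10^-4 K/W
  R_conv,out = 1/(4πr²h) = 1/(4π·0.259²·17.7) = 0.06702 K/W
ΣR = 0.005806 + 6.939×10^-4 + 0.06702 = 0.07352 K/W
Q = ΔT/ΣR = (-186 °C − 18.4 °C)/0.07352 = -2780 W
(Negative Q ⇒ heat flows inward; heat gain = 2780 W.)

Q = 2780 W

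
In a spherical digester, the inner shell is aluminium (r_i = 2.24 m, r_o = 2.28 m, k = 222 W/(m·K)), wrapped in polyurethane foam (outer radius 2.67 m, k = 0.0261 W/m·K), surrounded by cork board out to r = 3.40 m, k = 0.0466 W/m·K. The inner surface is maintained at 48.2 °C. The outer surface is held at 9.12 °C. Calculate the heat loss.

Q = 117 W

Resistance network (inner→outer):
  R_aluminium = (1/2.24 − 1/2.28)/(4πk) = 0.007832/(4π·222) = 2.807×10^-6 K/W
  R_polyurethane foam = (1/2.28 − 1/2.67)/(4πk) = 0.06406/(4π·0.0261) = 0.1953 K/W
  R_cork board = (1/2.67 − 1/3.40)/(4πk) = 0.08041/(4π·0.0466) = 0.1373 K/W
ΣR = 2.807×10^-6 + 0.1953 + 0.1373 = 0.3326 K/W
Q = ΔT/ΣR = (48.2 °C − 9.12 °C)/0.3326 = 117 W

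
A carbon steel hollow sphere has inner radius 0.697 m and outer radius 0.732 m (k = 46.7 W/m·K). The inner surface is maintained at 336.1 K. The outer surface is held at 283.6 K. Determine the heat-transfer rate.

Q = 449 kW

Q = 4πk·ΔT/(1/r₁ − 1/r₂) = 4π × 46.7 × 52.5 / (1/0.697 − 1/0.732) = 4.49×10^5 W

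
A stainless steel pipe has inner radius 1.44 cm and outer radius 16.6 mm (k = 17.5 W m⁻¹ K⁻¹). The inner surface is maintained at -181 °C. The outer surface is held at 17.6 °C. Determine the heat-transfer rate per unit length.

Q' = 154 kW/m

Q' = 2πk·ΔT/ln(r₂/r₁) = 2π × 17.5 × 198.6 / ln(0.0166/0.0144) = 1.54×10^5 W/m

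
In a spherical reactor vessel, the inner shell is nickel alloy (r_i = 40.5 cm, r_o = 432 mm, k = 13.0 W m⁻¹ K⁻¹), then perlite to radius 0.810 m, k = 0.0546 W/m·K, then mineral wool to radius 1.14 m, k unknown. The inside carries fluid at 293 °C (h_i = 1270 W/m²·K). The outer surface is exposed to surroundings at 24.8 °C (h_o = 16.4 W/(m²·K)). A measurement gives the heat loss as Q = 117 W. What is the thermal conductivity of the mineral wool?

ΣR = ΔT/Q = |293 − 24.8|/117 = 2.292 K/W
Known resistances:
  R_conv,in = 1/(4πr²h) = 1/(4π·0.405²·1270) = 3.820×10^-4 K/W
  R_nickel alloy = (1/0.405 − 1/0.432)/(4πk) = 0.1543/(4π·13.0) = 9.447×10^-4 K/W
  R_perlite = (1/0.432 − 1/0.810)/(4πk) = 1.080/(4π·0.0546) = 1.574 K/W
  R_conv,out = 1/(4πr²h) = 1/(4π·1.14²·16.4) = 0.003734 K/W
R_mineral wool = ΣR − ΣR_known = 2.292 − 1.579 = 0.7130 K/W
(1/r₁−1/r₂)/(4πk) = 0.7130 ⇒ k = 0.3574/(4π·0.7130) = 0.0399 W/m·K

k = 0.0399 W/m·K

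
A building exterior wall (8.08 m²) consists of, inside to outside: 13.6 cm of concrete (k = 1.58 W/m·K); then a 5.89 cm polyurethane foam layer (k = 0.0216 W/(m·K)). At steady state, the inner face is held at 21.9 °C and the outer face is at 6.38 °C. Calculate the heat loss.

Q = 44.6 W

Series thermal resistances, inner to outer:
  R_concrete = L/(kA) = 0.136/(1.58·8.08) = 0.01065 K/W
  R_polyurethane foam = L/(kA) = 0.0589/(0.0216·8.08) = 0.3375 K/W
ΣR = 0.01065 + 0.3375 = 0.3482 K/W
Q = ΔT/ΣR = (21.9 °C − 6.38 °C)/0.3482 = 44.6 W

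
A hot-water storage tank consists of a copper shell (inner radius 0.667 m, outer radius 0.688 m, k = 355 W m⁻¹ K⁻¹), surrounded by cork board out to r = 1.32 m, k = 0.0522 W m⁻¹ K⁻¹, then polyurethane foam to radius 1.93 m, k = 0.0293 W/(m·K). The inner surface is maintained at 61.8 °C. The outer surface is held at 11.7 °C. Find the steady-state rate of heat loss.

Q = 29.3 W

Resistance network (inner→outer):
  R_copper = (1/0.667 − 1/0.688)/(4πk) = 0.04576/(4π·355) = 1.026×10^-5 K/W
  R_cork board = (1/0.688 − 1/1.32)/(4πk) = 0.6959/(4π·0.0522) = 1.061 K/W
  R_polyurethane foam = (1/1.32 − 1/1.93)/(4πk) = 0.2394/(4π·0.0293) = 0.6503 K/W
ΣR = 1.026×10^-5 + 1.061 + 0.6503 = 1.711 K/W
Q = ΔT/ΣR = (61.8 °C − 11.7 °C)/1.711 = 29.3 W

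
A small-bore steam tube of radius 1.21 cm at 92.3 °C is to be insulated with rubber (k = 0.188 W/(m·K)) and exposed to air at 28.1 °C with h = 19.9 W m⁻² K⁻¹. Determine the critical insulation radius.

r_cr = 0.945 cm

For a cylinder, r_cr = k_ins/h = 0.188/19.9 = 0.00945 m = 0.945 cm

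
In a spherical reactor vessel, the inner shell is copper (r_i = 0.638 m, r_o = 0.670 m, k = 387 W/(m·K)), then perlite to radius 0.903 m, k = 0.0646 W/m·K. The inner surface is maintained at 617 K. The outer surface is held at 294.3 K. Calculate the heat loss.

Q = 680 W

Resistance network (inner→outer):
  R_copper = (1/0.638 − 1/0.670)/(4πk) = 0.07486/(4π·387) = 1.539×10^-5 K/W
  R_perlite = (1/0.670 − 1/0.903)/(4πk) = 0.3851/(4π·0.0646) = 0.4744 K/W
ΣR = 1.539×10^-5 + 0.4744 = 0.4744 K/W
Q = ΔT/ΣR = (617 K − 294.3 K)/0.4744 = 680 W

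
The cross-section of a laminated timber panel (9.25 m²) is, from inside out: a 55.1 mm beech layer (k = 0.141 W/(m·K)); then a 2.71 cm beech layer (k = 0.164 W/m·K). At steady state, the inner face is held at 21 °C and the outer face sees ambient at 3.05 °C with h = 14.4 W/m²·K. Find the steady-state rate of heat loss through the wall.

Q = 265 W

Series thermal resistances, inner to outer:
  R_beech = L/(kA) = 0.0551/(0.141·9.25) = 0.04225 K/W
  R_beech = L/(kA) = 0.0271/(0.164·9.25) = 0.01786 K/W
  R_conv,out = 1/(hA) = 1/(14.4·9.25) = 0.007508 K/W
ΣR = 0.04225 + 0.01786 + 0.007508 = 0.06762 K/W
Q = ΔT/ΣR = (21 °C − 3.05 °C)/0.06762 = 265 W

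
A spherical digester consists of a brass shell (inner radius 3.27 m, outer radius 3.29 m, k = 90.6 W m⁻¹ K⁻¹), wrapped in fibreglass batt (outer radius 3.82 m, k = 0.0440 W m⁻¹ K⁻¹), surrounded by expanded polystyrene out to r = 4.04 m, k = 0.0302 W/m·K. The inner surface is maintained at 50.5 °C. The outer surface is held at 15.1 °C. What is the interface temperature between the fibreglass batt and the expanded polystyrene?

T = 26.8 °C

Series thermal resistances, inner to outer:
  R_brass = (1/3.27 − 1/3.29)/(4πk) = 0.001859/(4π·90.6) = 1.633×10^-6 K/W
  R_fibreglass batt = (1/3.29 − 1/3.82)/(4πk) = 0.04217/(4π·0.0440) = 0.07627 K/W
  R_expanded polystyrene = (1/3.82 − 1/4.04)/(4πk) = 0.01426/(4π·0.0302) = 0.03756 K/W
ΣR = 1.633×10^-6 + 0.07627 + 0.03756 = 0.1138 K/W
Q = ΔT/ΣR = (50.5 °C − 15.1 °C)/0.1138 = 311.1 W
From the inner boundary to the fibreglass batt/expanded polystyrene interface, ΣR_partial = 0.07627 K/W.
T_interface = T_in − Q·ΣR_partial = 50.5 °C − (311.1)(0.07627) = 26.8 °C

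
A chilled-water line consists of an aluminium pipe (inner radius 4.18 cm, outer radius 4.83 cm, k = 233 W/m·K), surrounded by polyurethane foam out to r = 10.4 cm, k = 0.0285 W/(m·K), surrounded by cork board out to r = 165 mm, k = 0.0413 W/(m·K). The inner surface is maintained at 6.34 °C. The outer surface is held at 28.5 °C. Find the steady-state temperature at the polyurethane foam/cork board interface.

Series thermal resistances, inner to outer:
  R'_aluminium = ln(0.0483/0.0418)/(2πk) = 0.1445/(2π·233) = 9.873×10^-5 m·K/W
  R'_polyurethane foam = ln(0.104/0.0483)/(2πk) = 0.7670/(2π·0.0285) = 4.283 m·K/W
  R'_cork board = ln(0.165/0.104)/(2πk) = 0.4616/(2π·0.0413) = 1.779 m·K/W
ΣR = 9.873×10^-5 + 4.283 + 1.779 = 6.062 m·K/W
Q' = ΔT/ΣR = (6.34 °C − 28.5 °C)/6.062 = -3.656 W/m
From the inner boundary to the polyurethane foam/cork board interface, ΣR_partial = 4.283 m·K/W.
T_interface = T_in − Q'·ΣR_partial = 6.34 °C − (-3.656)(4.283) = 22.0 °C

T = 22.0 °C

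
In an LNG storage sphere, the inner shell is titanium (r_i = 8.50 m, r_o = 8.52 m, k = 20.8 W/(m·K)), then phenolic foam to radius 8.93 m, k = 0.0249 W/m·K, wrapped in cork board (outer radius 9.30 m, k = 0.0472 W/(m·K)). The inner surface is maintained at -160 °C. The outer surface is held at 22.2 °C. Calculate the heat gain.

Q = 7.37 kW

Resistance network (inner→outer):
  R_titanium = (1/8.50 − 1/8.52)/(4πk) = 2.762×10^-4/(4π·20.8) = 1.057×10^-6 K/W
  R_phenolic foam = (1/8.52 − 1/8.93)/(4πk) = 0.005389/(4π·0.0249) = 0.01722 K/W
  R_cork board = (1/8.93 − 1/9.30)/(4πk) = 0.004455/(4π·0.0472) = 0.007511 K/W
ΣR = 1.057×10^-6 + 0.01722 + 0.007511 = 0.02473 K/W
Q = ΔT/ΣR = (-160 °C − 22.2 °C)/0.02473 = -7370 W
(Negative Q ⇒ heat flows inward; heat gain = 7370 W.)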